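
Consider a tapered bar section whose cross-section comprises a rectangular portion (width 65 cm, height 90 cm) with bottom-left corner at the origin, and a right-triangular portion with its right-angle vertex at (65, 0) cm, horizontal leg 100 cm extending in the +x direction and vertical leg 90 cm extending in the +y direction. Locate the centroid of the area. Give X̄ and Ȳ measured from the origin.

Part | A | x̄ᵢ | ȳᵢ | A·x̄ᵢ | A·ȳᵢ
rectangular portion | 5850.00 | 32.50 | 45.00 | 190125.00 | 263250.00
triangular portion | 4500.00 | 98.33 | 30.00 | 442500.00 | 135000.00
Σ | 10350.00 |  |  | 632625.00 | 398250.00
X̄ = 632625.00 / 10350.00 = 61.12 cm
Ȳ = 398250.00 / 10350.00 = 38.48 cm

X̄ = 61.12 cm, Ȳ = 38.48 cm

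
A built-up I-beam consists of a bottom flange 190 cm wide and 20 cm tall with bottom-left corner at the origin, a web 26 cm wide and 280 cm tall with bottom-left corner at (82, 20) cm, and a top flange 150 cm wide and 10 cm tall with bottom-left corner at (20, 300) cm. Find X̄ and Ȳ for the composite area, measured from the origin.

bottom flange: A = 190 × 20 = 3800.00, centroid at (95.00, 10.00).
web: A = 26 × 280 = 7280.00, centroid at (95.00, 160.00).
top flange: A = 150 × 10 = 1500.00, centroid at (95.00, 305.00).
ΣA = 12580.00 cm², ΣAX̄ = 1195100.00 cm³, ΣAȲ = 1660300.00 cm³.
X̄ = 1195100.00/12580.00 = 95.00 cm; Ȳ = 1660300.00/12580.00 = 131.98 cm.

X̄ = 95.00 cm, Ȳ = 131.98 cm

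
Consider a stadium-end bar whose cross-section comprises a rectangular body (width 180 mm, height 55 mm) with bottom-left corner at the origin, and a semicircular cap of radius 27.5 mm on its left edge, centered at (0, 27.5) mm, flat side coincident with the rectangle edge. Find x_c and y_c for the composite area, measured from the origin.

rectangular body: A = 180 × 55 = 9900.00, centroid at (90.00, 27.50).
semicircular end: A = ½π·27.5² = 1187.91, centroid at (-11.67, 27.50).
ΣA = 11087.91 mm²
ΣAx_c = (9900.00)(90.00) + (1187.91)(-11.67) = 877135.42 mm³
ΣAy_c = (9900.00)(27.50) + (1187.91)(27.50) = 304917.65 mm³
x_c = 877135.42 / 11087.91 = 79.11 mm
y_c = 304917.65 / 11087.91 = 27.50 mm

x_c = 79.11 mm, y_c = 27.50 mm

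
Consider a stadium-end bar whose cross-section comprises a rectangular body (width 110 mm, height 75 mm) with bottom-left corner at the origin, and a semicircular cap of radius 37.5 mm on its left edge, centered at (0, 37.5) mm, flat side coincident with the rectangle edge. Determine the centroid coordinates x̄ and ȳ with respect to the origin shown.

x̄ = 40.02 mm, ȳ = 37.50 mm

rectangular body: A = 110 × 75 = 8250.00, centroid at (55.00, 37.50).
semicircular end: A = ½π·37.5² = 2208.93, centroid at (-15.92, 37.50).
ΣA = 10458.93 mm²
ΣAx̄ = (8250.00)(55.00) + (2208.93)(-15.92) = 418593.75 mm³
ΣAȳ = (8250.00)(37.50) + (2208.93)(37.50) = 392209.96 mm³
x̄ = 418593.75 / 10458.93 = 40.02 mm
ȳ = 392209.96 / 10458.93 = 37.50 mm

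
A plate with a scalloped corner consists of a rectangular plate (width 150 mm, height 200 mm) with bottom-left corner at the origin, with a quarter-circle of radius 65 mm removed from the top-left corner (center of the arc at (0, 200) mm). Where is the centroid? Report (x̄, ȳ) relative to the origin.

plate: A = 150 × 200 = 30000.00, centroid at (75.00, 100.00).
removed quarter-circle: A = −¼π·65² = -3318.31, centroid at (27.59, 172.41).
ΣA = 26681.69 mm²
ΣAx̄ = (30000.00)(75.00) + (-3318.31)(27.59) = 2158458.33 mm³
ΣAȳ = (30000.00)(100.00) + (-3318.31)(172.41) = 2427880.22 mm³
x̄ = 2158458.33 / 26681.69 = 80.90 mm
ȳ = 2427880.22 / 26681.69 = 90.99 mm

x̄ = 80.90 mm, ȳ = 90.99 mm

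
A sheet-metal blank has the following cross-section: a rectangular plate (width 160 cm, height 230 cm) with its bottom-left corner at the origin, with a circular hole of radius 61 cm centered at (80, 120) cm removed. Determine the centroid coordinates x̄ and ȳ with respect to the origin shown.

x̄ = 80.00 cm, ȳ = 112.67 cm

Part | A | x̄ᵢ | ȳᵢ | A·x̄ᵢ | A·ȳᵢ
plate | 36800.00 | 80.00 | 115.00 | 2944000.00 | 4232000.00
hole | -11689.87 | 80.00 | 120.00 | -935189.30 | -1402783.95
Σ | 25110.13 |  |  | 2008810.70 | 2829216.05
x̄ = 2008810.70 / 25110.13 = 80.00 cm
ȳ = 2829216.05 / 25110.13 = 112.67 cm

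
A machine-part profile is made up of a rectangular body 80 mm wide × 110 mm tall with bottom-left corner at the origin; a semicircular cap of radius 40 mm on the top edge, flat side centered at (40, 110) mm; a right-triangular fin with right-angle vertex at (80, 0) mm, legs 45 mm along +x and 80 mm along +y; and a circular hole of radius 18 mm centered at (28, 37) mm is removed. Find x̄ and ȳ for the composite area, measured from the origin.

x̄ = 49.19 mm, ȳ = 67.25 mm

rectangular body: A = 80 × 110 = 8800.00, centroid at (40.00, 55.00).
semicircular top: A = ½π·40² = 2513.27, centroid at (40.00, 126.98).
triangular fin: A = ½·45·80 = 1800.00, centroid at (95.00, 26.67).
hole: A = −π·18² = -1017.88, centroid at (28.00, 37.00).
ΣA = 12095.40 mm²
ΣAx̄ = (8800.00)(40.00) + (2513.27)(40.00) + (1800.00)(95.00) + (-1017.88)(28.00) = 595030.44 mm³
ΣAȳ = (8800.00)(55.00) + (2513.27)(126.98) + (1800.00)(26.67) + (-1017.88)(37.00) = 813465.41 mm³
x̄ = 595030.44 / 12095.40 = 49.19 mm
ȳ = 813465.41 / 12095.40 = 67.25 mm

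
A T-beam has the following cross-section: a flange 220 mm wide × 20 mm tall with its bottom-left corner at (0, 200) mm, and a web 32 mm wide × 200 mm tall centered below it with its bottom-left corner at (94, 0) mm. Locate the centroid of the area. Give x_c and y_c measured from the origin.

web: A = 32 × 200 = 6400.00, centroid at (110.00, 100.00).
flange: A = 220 × 20 = 4400.00, centroid at (110.00, 210.00).
ΣA = 10800.00 mm²
ΣAx_c = (6400.00)(110.00) + (4400.00)(110.00) = 1188000.00 mm³
ΣAy_c = (6400.00)(100.00) + (4400.00)(210.00) = 1564000.00 mm³
x_c = 1188000.00 / 10800.00 = 110.00 mm
y_c = 1564000.00 / 10800.00 = 144.81 mm

x_c = 110.00 mm, y_c = 144.81 mm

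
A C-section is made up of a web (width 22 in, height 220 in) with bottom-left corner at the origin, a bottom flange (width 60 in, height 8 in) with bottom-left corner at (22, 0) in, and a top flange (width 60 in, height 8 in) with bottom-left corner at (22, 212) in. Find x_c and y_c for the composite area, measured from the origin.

x_c = 17.79 in, y_c = 110.00 in

web: A = 22 × 220 = 4840.00, centroid at (11.00, 110.00).
bottom flange: A = 60 × 8 = 480.00, centroid at (52.00, 4.00).
top flange: A = 60 × 8 = 480.00, centroid at (52.00, 216.00).
ΣA = 5800.00 in²
ΣAx_c = (4840.00)(11.00) + (480.00)(52.00) + (480.00)(52.00) = 103160.00 in³
ΣAy_c = (4840.00)(110.00) + (480.00)(4.00) + (480.00)(216.00) = 638000.00 in³
x_c = 103160.00 / 5800.00 = 17.79 in
y_c = 638000.00 / 5800.00 = 110.00 in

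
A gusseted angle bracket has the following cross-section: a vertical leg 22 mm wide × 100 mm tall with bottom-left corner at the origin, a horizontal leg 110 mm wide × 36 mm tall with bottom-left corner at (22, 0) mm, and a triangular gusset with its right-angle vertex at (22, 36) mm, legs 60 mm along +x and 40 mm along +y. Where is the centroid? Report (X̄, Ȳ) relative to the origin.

X̄ = 51.57 mm, Ȳ = 32.67 mm

Part | A | x̄ᵢ | ȳᵢ | A·x̄ᵢ | A·ȳᵢ
vertical leg | 2200.00 | 11.00 | 50.00 | 24200.00 | 110000.00
horizontal leg | 3960.00 | 77.00 | 18.00 | 304920.00 | 71280.00
gusset | 1200.00 | 42.00 | 49.33 | 50400.00 | 59200.00
Σ | 7360.00 |  |  | 379520.00 | 240480.00
X̄ = 379520.00 / 7360.00 = 51.57 mm
Ȳ = 240480.00 / 7360.00 = 32.67 mm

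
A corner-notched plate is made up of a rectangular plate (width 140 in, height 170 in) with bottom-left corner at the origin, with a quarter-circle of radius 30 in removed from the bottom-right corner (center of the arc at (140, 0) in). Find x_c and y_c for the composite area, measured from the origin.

x_c = 68.25 in, y_c = 87.21 in

plate: A = 140 × 170 = 23800.00, centroid at (70.00, 85.00).
removed quarter-circle: A = −¼π·30² = -706.86, centroid at (127.27, 12.73).
ΣA = 23093.14 in², ΣAx_c = 1576039.83 in³, ΣAy_c = 2014000.00 in³.
x_c = 1576039.83/23093.14 = 68.25 in; y_c = 2014000.00/23093.14 = 87.21 in.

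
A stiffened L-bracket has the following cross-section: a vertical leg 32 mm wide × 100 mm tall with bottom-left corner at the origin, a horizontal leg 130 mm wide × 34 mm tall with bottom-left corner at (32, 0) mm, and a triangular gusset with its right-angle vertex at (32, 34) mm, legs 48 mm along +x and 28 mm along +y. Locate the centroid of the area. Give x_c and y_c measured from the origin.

Part | A | x̄ᵢ | ȳᵢ | A·x̄ᵢ | A·ȳᵢ
vertical leg | 3200.00 | 16.00 | 50.00 | 51200.00 | 160000.00
horizontal leg | 4420.00 | 97.00 | 17.00 | 428740.00 | 75140.00
gusset | 672.00 | 48.00 | 43.33 | 32256.00 | 29120.00
Σ | 8292.00 |  |  | 512196.00 | 264260.00
x_c = 512196.00 / 8292.00 = 61.77 mm
y_c = 264260.00 / 8292.00 = 31.87 mm

x_c = 61.77 mm, y_c = 31.87 mm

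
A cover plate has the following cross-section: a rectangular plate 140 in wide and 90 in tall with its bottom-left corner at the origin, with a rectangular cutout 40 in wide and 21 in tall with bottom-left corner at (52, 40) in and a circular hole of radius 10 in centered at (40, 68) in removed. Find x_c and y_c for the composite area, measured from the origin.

Part | A | x̄ᵢ | ȳᵢ | A·x̄ᵢ | A·ȳᵢ
plate | 12600.00 | 70.00 | 45.00 | 882000.00 | 567000.00
hole 1 | -840.00 | 72.00 | 50.50 | -60480.00 | -42420.00
hole 2 | -314.16 | 40.00 | 68.00 | -12566.37 | -21362.83
Σ | 11445.84 |  |  | 808953.63 | 503217.17
x_c = 808953.63 / 11445.84 = 70.68 in
y_c = 503217.17 / 11445.84 = 43.97 in

x_c = 70.68 in, y_c = 43.97 in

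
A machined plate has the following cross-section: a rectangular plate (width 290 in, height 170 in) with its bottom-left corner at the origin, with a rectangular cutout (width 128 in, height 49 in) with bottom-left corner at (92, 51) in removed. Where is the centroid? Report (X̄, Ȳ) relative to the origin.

Part | A | x̄ᵢ | ȳᵢ | A·x̄ᵢ | A·ȳᵢ
plate | 49300.00 | 145.00 | 85.00 | 7148500.00 | 4190500.00
hole | -6272.00 | 156.00 | 75.50 | -978432.00 | -473536.00
Σ | 43028.00 |  |  | 6170068.00 | 3716964.00
X̄ = 6170068.00 / 43028.00 = 143.40 in
Ȳ = 3716964.00 / 43028.00 = 86.38 in

X̄ = 143.40 in, Ȳ = 86.38 in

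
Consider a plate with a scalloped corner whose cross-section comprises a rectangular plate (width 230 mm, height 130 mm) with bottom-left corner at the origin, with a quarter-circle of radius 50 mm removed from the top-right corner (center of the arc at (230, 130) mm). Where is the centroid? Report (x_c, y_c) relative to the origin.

plate: A = 230 × 130 = 29900.00, centroid at (115.00, 65.00).
removed quarter-circle: A = −¼π·50² = -1963.50, centroid at (208.78, 108.78).
ΣA = 27936.50 mm²
ΣAx_c = (29900.00)(115.00) + (-1963.50)(208.78) = 3028562.72 mm³
ΣAy_c = (29900.00)(65.00) + (-1963.50)(108.78) = 1729912.26 mm³
x_c = 3028562.72 / 27936.50 = 108.41 mm
y_c = 1729912.26 / 27936.50 = 61.92 mm

x_c = 108.41 mm, y_c = 61.92 mm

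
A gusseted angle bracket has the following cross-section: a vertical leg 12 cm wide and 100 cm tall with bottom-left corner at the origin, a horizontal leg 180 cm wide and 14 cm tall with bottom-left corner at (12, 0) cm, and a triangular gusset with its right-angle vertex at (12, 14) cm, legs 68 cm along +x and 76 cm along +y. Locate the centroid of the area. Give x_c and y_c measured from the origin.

x_c = 56.13 cm, y_c = 28.44 cm

vertical leg: A = 12 × 100 = 1200.00, centroid at (6.00, 50.00).
horizontal leg: A = 180 × 14 = 2520.00, centroid at (102.00, 7.00).
gusset: A = ½·68·76 = 2584.00, centroid at (34.67, 39.33).
ΣA = 6304.00 cm², ΣAx_c = 353818.67 cm³, ΣAy_c = 179277.33 cm³.
x_c = 353818.67/6304.00 = 56.13 cm; y_c = 179277.33/6304.00 = 28.44 cm.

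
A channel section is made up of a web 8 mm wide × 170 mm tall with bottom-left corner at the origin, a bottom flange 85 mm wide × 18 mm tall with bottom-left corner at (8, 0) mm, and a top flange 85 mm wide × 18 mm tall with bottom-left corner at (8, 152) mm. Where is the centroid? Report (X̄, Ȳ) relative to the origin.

Part | A | x̄ᵢ | ȳᵢ | A·x̄ᵢ | A·ȳᵢ
web | 1360.00 | 4.00 | 85.00 | 5440.00 | 115600.00
bottom flange | 1530.00 | 50.50 | 9.00 | 77265.00 | 13770.00
top flange | 1530.00 | 50.50 | 161.00 | 77265.00 | 246330.00
Σ | 4420.00 |  |  | 159970.00 | 375700.00
X̄ = 159970.00 / 4420.00 = 36.19 mm
Ȳ = 375700.00 / 4420.00 = 85.00 mm

X̄ = 36.19 mm, Ȳ = 85.00 mm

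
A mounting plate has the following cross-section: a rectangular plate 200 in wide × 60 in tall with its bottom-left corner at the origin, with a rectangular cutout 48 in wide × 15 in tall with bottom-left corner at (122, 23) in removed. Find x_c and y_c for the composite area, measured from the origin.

plate: A = 200 × 60 = 12000.00, centroid at (100.00, 30.00).
hole: A = −(48 × 15) = -720.00, centroid at (146.00, 30.50).
ΣA = 11280.00 in²
ΣAx_c = (12000.00)(100.00) + (-720.00)(146.00) = 1094880.00 in³
ΣAy_c = (12000.00)(30.00) + (-720.00)(30.50) = 338040.00 in³
x_c = 1094880.00 / 11280.00 = 97.06 in
y_c = 338040.00 / 11280.00 = 29.97 in

x_c = 97.06 in, y_c = 29.97 in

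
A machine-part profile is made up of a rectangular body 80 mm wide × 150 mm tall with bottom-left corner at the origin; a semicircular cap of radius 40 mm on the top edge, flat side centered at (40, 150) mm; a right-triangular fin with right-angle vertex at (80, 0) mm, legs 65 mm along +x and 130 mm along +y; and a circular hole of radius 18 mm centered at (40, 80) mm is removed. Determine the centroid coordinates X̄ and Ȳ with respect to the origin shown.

X̄ = 54.70 mm, Ȳ = 80.21 mm

rectangular body: A = 80 × 150 = 12000.00, centroid at (40.00, 75.00).
semicircular top: A = ½π·40² = 2513.27, centroid at (40.00, 166.98).
triangular fin: A = ½·65·130 = 4225.00, centroid at (101.67, 43.33).
hole: A = −π·18² = -1017.88, centroid at (40.00, 80.00).
ΣA = 17720.40 mm²
ΣAX̄ = (12000.00)(40.00) + (2513.27)(40.00) + (4225.00)(101.67) + (-1017.88)(40.00) = 969357.59 mm³
ΣAȲ = (12000.00)(75.00) + (2513.27)(166.98) + (4225.00)(43.33) + (-1017.88)(80.00) = 1421311.04 mm³
X̄ = 969357.59 / 17720.40 = 54.70 mm
Ȳ = 1421311.04 / 17720.40 = 80.21 mm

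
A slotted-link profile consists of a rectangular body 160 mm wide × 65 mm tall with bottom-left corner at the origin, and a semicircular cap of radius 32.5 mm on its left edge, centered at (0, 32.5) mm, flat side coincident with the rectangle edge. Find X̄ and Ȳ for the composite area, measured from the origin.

X̄ = 67.10 mm, Ȳ = 32.50 mm

Part | A | x̄ᵢ | ȳᵢ | A·x̄ᵢ | A·ȳᵢ
rectangular body | 10400.00 | 80.00 | 32.50 | 832000.00 | 338000.00
semicircular end | 1659.15 | -13.79 | 32.50 | -22885.42 | 53922.49
Σ | 12059.15 |  |  | 809114.58 | 391922.49
X̄ = 809114.58 / 12059.15 = 67.10 mm
Ȳ = 391922.49 / 12059.15 = 32.50 mm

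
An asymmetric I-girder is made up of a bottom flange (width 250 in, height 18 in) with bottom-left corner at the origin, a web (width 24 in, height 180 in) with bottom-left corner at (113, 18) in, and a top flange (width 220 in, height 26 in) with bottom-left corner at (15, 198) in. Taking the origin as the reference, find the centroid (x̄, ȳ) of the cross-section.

x̄ = 125.00 in, ȳ = 117.88 in

Part | A | x̄ᵢ | ȳᵢ | A·x̄ᵢ | A·ȳᵢ
bottom flange | 4500.00 | 125.00 | 9.00 | 562500.00 | 40500.00
web | 4320.00 | 125.00 | 108.00 | 540000.00 | 466560.00
top flange | 5720.00 | 125.00 | 211.00 | 715000.00 | 1206920.00
Σ | 14540.00 |  |  | 1817500.00 | 1713980.00
x̄ = 1817500.00 / 14540.00 = 125.00 in
ȳ = 1713980.00 / 14540.00 = 117.88 in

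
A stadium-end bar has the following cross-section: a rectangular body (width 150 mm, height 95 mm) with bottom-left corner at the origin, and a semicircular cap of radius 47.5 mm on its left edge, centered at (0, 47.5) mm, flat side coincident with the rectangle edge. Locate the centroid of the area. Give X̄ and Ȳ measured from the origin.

X̄ = 56.05 mm, Ȳ = 47.50 mm

rectangular body: A = 150 × 95 = 14250.00, centroid at (75.00, 47.50).
semicircular end: A = ½π·47.5² = 3544.11, centroid at (-20.16, 47.50).
ΣA = 17794.11 mm²
ΣAX̄ = (14250.00)(75.00) + (3544.11)(-20.16) = 997302.08 mm³
ΣAȲ = (14250.00)(47.50) + (3544.11)(47.50) = 845220.19 mm³
X̄ = 997302.08 / 17794.11 = 56.05 mm
Ȳ = 845220.19 / 17794.11 = 47.50 mm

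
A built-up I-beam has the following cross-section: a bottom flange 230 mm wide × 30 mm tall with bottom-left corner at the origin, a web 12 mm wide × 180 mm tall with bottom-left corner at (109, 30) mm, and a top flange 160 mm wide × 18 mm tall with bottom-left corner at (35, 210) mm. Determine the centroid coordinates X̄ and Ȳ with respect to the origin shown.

X̄ = 115.00 mm, Ȳ = 83.20 mm

bottom flange: A = 230 × 30 = 6900.00, centroid at (115.00, 15.00).
web: A = 12 × 180 = 2160.00, centroid at (115.00, 120.00).
top flange: A = 160 × 18 = 2880.00, centroid at (115.00, 219.00).
ΣA = 11940.00 mm²
ΣAX̄ = (6900.00)(115.00) + (2160.00)(115.00) + (2880.00)(115.00) = 1373100.00 mm³
ΣAȲ = (6900.00)(15.00) + (2160.00)(120.00) + (2880.00)(219.00) = 993420.00 mm³
X̄ = 1373100.00 / 11940.00 = 115.00 mm
Ȳ = 993420.00 / 11940.00 = 83.20 mm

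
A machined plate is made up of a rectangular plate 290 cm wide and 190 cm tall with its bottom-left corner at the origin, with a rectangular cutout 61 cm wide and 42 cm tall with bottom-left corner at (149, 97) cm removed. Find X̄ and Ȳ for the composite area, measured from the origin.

Part | A | x̄ᵢ | ȳᵢ | A·x̄ᵢ | A·ȳᵢ
plate | 55100.00 | 145.00 | 95.00 | 7989500.00 | 5234500.00
hole | -2562.00 | 179.50 | 118.00 | -459879.00 | -302316.00
Σ | 52538.00 |  |  | 7529621.00 | 4932184.00
X̄ = 7529621.00 / 52538.00 = 143.32 cm
Ȳ = 4932184.00 / 52538.00 = 93.88 cm

X̄ = 143.32 cm, Ȳ = 93.88 cm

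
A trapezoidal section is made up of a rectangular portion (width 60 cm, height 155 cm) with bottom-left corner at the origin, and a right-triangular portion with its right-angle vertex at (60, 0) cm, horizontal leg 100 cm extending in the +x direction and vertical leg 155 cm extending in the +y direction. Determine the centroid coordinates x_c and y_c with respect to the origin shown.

rectangular portion: A = 60 × 155 = 9300.00, centroid at (30.00, 77.50).
triangular portion: A = ½·100·155 = 7750.00, centroid at (93.33, 51.67).
ΣA = 17050.00 cm², ΣAx_c = 1002333.33 cm³, ΣAy_c = 1121166.67 cm³.
x_c = 1002333.33/17050.00 = 58.79 cm; y_c = 1121166.67/17050.00 = 65.76 cm.

x_c = 58.79 cm, y_c = 65.76 cm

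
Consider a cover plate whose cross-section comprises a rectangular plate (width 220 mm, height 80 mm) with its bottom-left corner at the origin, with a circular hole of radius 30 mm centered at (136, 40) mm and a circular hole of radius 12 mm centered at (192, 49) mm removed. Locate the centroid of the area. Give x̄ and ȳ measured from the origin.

Part | A | x̄ᵢ | ȳᵢ | A·x̄ᵢ | A·ȳᵢ
plate | 17600.00 | 110.00 | 40.00 | 1936000.00 | 704000.00
hole 1 | -2827.43 | 136.00 | 40.00 | -384530.94 | -113097.34
hole 2 | -452.39 | 192.00 | 49.00 | -86858.75 | -22167.08
Σ | 14320.18 |  |  | 1464610.31 | 568735.59
x̄ = 1464610.31 / 14320.18 = 102.28 mm
ȳ = 568735.59 / 14320.18 = 39.72 mm

x̄ = 102.28 mm, ȳ = 39.72 mm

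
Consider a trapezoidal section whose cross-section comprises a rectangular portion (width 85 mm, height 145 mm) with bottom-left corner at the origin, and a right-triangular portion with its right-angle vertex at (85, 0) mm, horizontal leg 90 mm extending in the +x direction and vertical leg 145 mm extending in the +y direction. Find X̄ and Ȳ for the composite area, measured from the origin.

rectangular portion: A = 85 × 145 = 12325.00, centroid at (42.50, 72.50).
triangular portion: A = ½·90·145 = 6525.00, centroid at (115.00, 48.33).
ΣA = 18850.00 mm², ΣAX̄ = 1274187.50 mm³, ΣAȲ = 1208937.50 mm³.
X̄ = 1274187.50/18850.00 = 67.60 mm; Ȳ = 1208937.50/18850.00 = 64.13 mm.

X̄ = 67.60 mm, Ȳ = 64.13 mm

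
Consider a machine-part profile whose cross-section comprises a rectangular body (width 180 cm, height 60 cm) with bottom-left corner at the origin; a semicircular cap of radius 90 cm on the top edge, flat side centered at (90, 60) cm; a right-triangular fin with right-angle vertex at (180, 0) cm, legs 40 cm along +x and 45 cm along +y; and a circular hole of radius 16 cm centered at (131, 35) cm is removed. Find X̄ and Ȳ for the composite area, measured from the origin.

X̄ = 92.54 cm, Ȳ = 66.00 cm

rectangular body: A = 180 × 60 = 10800.00, centroid at (90.00, 30.00).
semicircular top: A = ½π·90² = 12723.45, centroid at (90.00, 98.20).
triangular fin: A = ½·40·45 = 900.00, centroid at (193.33, 15.00).
hole: A = −π·16² = -804.25, centroid at (131.00, 35.00).
ΣA = 23619.20 cm²
ΣAX̄ = (10800.00)(90.00) + (12723.45)(90.00) + (900.00)(193.33) + (-804.25)(131.00) = 2185754.07 cm³
ΣAȲ = (10800.00)(30.00) + (12723.45)(98.20) + (900.00)(15.00) + (-804.25)(35.00) = 1558758.34 cm³
X̄ = 2185754.07 / 23619.20 = 92.54 cm
Ȳ = 1558758.34 / 23619.20 = 66.00 cm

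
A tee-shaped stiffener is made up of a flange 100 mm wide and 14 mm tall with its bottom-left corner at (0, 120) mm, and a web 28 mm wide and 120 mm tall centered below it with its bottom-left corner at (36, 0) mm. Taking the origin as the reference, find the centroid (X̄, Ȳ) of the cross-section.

X̄ = 50.00 mm, Ȳ = 79.71 mm

web: A = 28 × 120 = 3360.00, centroid at (50.00, 60.00).
flange: A = 100 × 14 = 1400.00, centroid at (50.00, 127.00).
ΣA = 4760.00 mm², ΣAX̄ = 238000.00 mm³, ΣAȲ = 379400.00 mm³.
X̄ = 238000.00/4760.00 = 50.00 mm; Ȳ = 379400.00/4760.00 = 79.71 mm.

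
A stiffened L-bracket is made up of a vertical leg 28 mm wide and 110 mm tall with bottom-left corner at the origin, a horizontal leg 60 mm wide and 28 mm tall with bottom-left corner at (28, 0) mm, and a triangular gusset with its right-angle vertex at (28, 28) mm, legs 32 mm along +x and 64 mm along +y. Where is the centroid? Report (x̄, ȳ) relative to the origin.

x̄ = 31.15 mm, ȳ = 42.09 mm

vertical leg: A = 28 × 110 = 3080.00, centroid at (14.00, 55.00).
horizontal leg: A = 60 × 28 = 1680.00, centroid at (58.00, 14.00).
gusset: A = ½·32·64 = 1024.00, centroid at (38.67, 49.33).
ΣA = 5784.00 mm²
ΣAx̄ = (3080.00)(14.00) + (1680.00)(58.00) + (1024.00)(38.67) = 180154.67 mm³
ΣAȳ = (3080.00)(55.00) + (1680.00)(14.00) + (1024.00)(49.33) = 243437.33 mm³
x̄ = 180154.67 / 5784.00 = 31.15 mm
ȳ = 243437.33 / 5784.00 = 42.09 mm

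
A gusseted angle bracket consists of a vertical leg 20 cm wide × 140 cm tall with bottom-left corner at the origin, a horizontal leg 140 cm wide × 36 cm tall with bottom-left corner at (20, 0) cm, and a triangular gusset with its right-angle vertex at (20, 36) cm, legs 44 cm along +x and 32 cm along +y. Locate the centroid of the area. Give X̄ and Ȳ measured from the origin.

X̄ = 59.22 cm, Ȳ = 37.40 cm

vertical leg: A = 20 × 140 = 2800.00, centroid at (10.00, 70.00).
horizontal leg: A = 140 × 36 = 5040.00, centroid at (90.00, 18.00).
gusset: A = ½·44·32 = 704.00, centroid at (34.67, 46.67).
ΣA = 8544.00 cm²
ΣAX̄ = (2800.00)(10.00) + (5040.00)(90.00) + (704.00)(34.67) = 506005.33 cm³
ΣAȲ = (2800.00)(70.00) + (5040.00)(18.00) + (704.00)(46.67) = 319573.33 cm³
X̄ = 506005.33 / 8544.00 = 59.22 cm
Ȳ = 319573.33 / 8544.00 = 37.40 cm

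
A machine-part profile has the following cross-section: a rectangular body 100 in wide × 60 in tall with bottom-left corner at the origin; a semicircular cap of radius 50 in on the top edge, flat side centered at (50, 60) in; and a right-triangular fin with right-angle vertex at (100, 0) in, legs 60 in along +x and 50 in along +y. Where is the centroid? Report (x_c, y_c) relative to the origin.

rectangular body: A = 100 × 60 = 6000.00, centroid at (50.00, 30.00).
semicircular top: A = ½π·50² = 3926.99, centroid at (50.00, 81.22).
triangular fin: A = ½·60·50 = 1500.00, centroid at (120.00, 16.67).
ΣA = 11426.99 in², ΣAx_c = 676349.54 in³, ΣAy_c = 523952.78 in³.
x_c = 676349.54/11426.99 = 59.19 in; y_c = 523952.78/11426.99 = 45.85 in.

x_c = 59.19 in, y_c = 45.85 in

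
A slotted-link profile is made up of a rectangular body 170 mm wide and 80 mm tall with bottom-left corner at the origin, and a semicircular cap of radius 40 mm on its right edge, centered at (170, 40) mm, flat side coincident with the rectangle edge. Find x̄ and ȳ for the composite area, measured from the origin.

rectangular body: A = 170 × 80 = 13600.00, centroid at (85.00, 40.00).
semicircular end: A = ½π·40² = 2513.27, centroid at (186.98, 40.00).
ΣA = 16113.27 mm², ΣAx̄ = 1625923.27 mm³, ΣAȳ = 644530.96 mm³.
x̄ = 1625923.27/16113.27 = 100.91 mm; ȳ = 644530.96/16113.27 = 40.00 mm.

x̄ = 100.91 mm, ȳ = 40.00 mm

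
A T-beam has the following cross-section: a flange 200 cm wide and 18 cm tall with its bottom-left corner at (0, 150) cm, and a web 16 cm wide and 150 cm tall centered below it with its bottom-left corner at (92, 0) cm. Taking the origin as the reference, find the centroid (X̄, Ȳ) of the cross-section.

X̄ = 100.00 cm, Ȳ = 125.40 cm

web: A = 16 × 150 = 2400.00, centroid at (100.00, 75.00).
flange: A = 200 × 18 = 3600.00, centroid at (100.00, 159.00).
ΣA = 6000.00 cm², ΣAX̄ = 600000.00 cm³, ΣAȲ = 752400.00 cm³.
X̄ = 600000.00/6000.00 = 100.00 cm; Ȳ = 752400.00/6000.00 = 125.40 cm.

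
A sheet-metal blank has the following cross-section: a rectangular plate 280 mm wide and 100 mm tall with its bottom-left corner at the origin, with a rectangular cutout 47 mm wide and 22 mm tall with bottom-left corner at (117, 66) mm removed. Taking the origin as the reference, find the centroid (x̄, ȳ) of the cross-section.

plate: A = 280 × 100 = 28000.00, centroid at (140.00, 50.00).
hole: A = −(47 × 22) = -1034.00, centroid at (140.50, 77.00).
ΣA = 26966.00 mm²
ΣAx̄ = (28000.00)(140.00) + (-1034.00)(140.50) = 3774723.00 mm³
ΣAȳ = (28000.00)(50.00) + (-1034.00)(77.00) = 1320382.00 mm³
x̄ = 3774723.00 / 26966.00 = 139.98 mm
ȳ = 1320382.00 / 26966.00 = 48.96 mm

x̄ = 139.98 mm, ȳ = 48.96 mm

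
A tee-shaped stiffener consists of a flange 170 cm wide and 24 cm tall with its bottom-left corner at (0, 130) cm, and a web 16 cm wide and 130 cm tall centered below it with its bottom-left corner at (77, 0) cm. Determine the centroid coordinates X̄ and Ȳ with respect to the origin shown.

X̄ = 85.00 cm, Ȳ = 116.00 cm

Part | A | x̄ᵢ | ȳᵢ | A·x̄ᵢ | A·ȳᵢ
web | 2080.00 | 85.00 | 65.00 | 176800.00 | 135200.00
flange | 4080.00 | 85.00 | 142.00 | 346800.00 | 579360.00
Σ | 6160.00 |  |  | 523600.00 | 714560.00
X̄ = 523600.00 / 6160.00 = 85.00 cm
Ȳ = 714560.00 / 6160.00 = 116.00 cm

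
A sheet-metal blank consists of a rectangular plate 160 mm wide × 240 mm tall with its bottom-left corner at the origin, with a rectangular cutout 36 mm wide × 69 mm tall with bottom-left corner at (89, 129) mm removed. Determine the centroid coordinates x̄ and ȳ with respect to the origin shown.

plate: A = 160 × 240 = 38400.00, centroid at (80.00, 120.00).
hole: A = −(36 × 69) = -2484.00, centroid at (107.00, 163.50).
ΣA = 35916.00 mm², ΣAx̄ = 2806212.00 mm³, ΣAȳ = 4201866.00 mm³.
x̄ = 2806212.00/35916.00 = 78.13 mm; ȳ = 4201866.00/35916.00 = 116.99 mm.

x̄ = 78.13 mm, ȳ = 116.99 mm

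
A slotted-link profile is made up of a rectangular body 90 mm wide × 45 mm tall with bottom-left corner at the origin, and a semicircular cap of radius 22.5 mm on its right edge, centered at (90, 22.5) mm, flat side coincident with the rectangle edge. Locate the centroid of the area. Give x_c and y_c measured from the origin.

x_c = 53.95 mm, y_c = 22.50 mm

rectangular body: A = 90 × 45 = 4050.00, centroid at (45.00, 22.50).
semicircular end: A = ½π·22.5² = 795.22, centroid at (99.55, 22.50).
ΣA = 4845.22 mm², ΣAx_c = 261413.16 mm³, ΣAy_c = 109017.35 mm³.
x_c = 261413.16/4845.22 = 53.95 mm; y_c = 109017.35/4845.22 = 22.50 mm.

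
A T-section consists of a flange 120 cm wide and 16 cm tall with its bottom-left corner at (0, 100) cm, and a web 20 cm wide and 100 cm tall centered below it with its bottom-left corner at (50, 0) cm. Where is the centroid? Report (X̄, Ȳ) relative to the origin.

web: A = 20 × 100 = 2000.00, centroid at (60.00, 50.00).
flange: A = 120 × 16 = 1920.00, centroid at (60.00, 108.00).
ΣA = 3920.00 cm², ΣAX̄ = 235200.00 cm³, ΣAȲ = 307360.00 cm³.
X̄ = 235200.00/3920.00 = 60.00 cm; Ȳ = 307360.00/3920.00 = 78.41 cm.

X̄ = 60.00 cm, Ȳ = 78.41 cm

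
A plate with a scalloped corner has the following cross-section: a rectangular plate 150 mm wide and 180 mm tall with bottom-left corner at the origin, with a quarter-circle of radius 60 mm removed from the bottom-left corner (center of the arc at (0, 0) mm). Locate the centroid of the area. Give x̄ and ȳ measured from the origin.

plate: A = 150 × 180 = 27000.00, centroid at (75.00, 90.00).
removed quarter-circle: A = −¼π·60² = -2827.43, centroid at (25.46, 25.46).
ΣA = 24172.57 mm²
ΣAx̄ = (27000.00)(75.00) + (-2827.43)(25.46) = 1953000.00 mm³
ΣAȳ = (27000.00)(90.00) + (-2827.43)(25.46) = 2358000.00 mm³
x̄ = 1953000.00 / 24172.57 = 80.79 mm
ȳ = 2358000.00 / 24172.57 = 97.55 mm

x̄ = 80.79 mm, ȳ = 97.55 mm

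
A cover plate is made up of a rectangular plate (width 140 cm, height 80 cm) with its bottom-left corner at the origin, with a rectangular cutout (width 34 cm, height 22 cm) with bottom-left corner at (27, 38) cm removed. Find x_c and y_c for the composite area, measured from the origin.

x_c = 71.86 cm, y_c = 39.36 cm

plate: A = 140 × 80 = 11200.00, centroid at (70.00, 40.00).
hole: A = −(34 × 22) = -748.00, centroid at (44.00, 49.00).
ΣA = 10452.00 cm²
ΣAx_c = (11200.00)(70.00) + (-748.00)(44.00) = 751088.00 cm³
ΣAy_c = (11200.00)(40.00) + (-748.00)(49.00) = 411348.00 cm³
x_c = 751088.00 / 10452.00 = 71.86 cm
y_c = 411348.00 / 10452.00 = 39.36 cm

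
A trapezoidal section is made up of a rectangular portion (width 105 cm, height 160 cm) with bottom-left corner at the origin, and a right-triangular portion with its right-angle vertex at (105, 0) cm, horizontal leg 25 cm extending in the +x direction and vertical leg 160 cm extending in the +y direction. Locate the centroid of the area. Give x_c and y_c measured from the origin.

rectangular portion: A = 105 × 160 = 16800.00, centroid at (52.50, 80.00).
triangular portion: A = ½·25·160 = 2000.00, centroid at (113.33, 53.33).
ΣA = 18800.00 cm², ΣAx_c = 1108666.67 cm³, ΣAy_c = 1450666.67 cm³.
x_c = 1108666.67/18800.00 = 58.97 cm; y_c = 1450666.67/18800.00 = 77.16 cm.

x_c = 58.97 cm, y_c = 77.16 cm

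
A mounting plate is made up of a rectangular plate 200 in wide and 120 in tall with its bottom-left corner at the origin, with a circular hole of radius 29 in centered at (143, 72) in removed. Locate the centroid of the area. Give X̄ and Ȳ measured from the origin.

X̄ = 94.68 in, Ȳ = 58.52 in

Part | A | x̄ᵢ | ȳᵢ | A·x̄ᵢ | A·ȳᵢ
plate | 24000.00 | 100.00 | 60.00 | 2400000.00 | 1440000.00
hole | -2642.08 | 143.00 | 72.00 | -377817.36 | -190229.72
Σ | 21357.92 |  |  | 2022182.64 | 1249770.28
X̄ = 2022182.64 / 21357.92 = 94.68 in
Ȳ = 1249770.28 / 21357.92 = 58.52 in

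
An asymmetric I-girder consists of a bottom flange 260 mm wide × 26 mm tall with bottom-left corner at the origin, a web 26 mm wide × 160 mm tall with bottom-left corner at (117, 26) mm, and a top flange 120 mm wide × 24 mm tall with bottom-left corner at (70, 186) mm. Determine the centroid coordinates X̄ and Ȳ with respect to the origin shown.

bottom flange: A = 260 × 26 = 6760.00, centroid at (130.00, 13.00).
web: A = 26 × 160 = 4160.00, centroid at (130.00, 106.00).
top flange: A = 120 × 24 = 2880.00, centroid at (130.00, 198.00).
ΣA = 13800.00 mm², ΣAX̄ = 1794000.00 mm³, ΣAȲ = 1099080.00 mm³.
X̄ = 1794000.00/13800.00 = 130.00 mm; Ȳ = 1099080.00/13800.00 = 79.64 mm.

X̄ = 130.00 mm, Ȳ = 79.64 mm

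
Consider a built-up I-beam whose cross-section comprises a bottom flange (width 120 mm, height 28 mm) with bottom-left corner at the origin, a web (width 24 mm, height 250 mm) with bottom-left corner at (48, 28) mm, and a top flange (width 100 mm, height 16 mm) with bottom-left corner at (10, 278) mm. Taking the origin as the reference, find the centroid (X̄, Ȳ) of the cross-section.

Part | A | x̄ᵢ | ȳᵢ | A·x̄ᵢ | A·ȳᵢ
bottom flange | 3360.00 | 60.00 | 14.00 | 201600.00 | 47040.00
web | 6000.00 | 60.00 | 153.00 | 360000.00 | 918000.00
top flange | 1600.00 | 60.00 | 286.00 | 96000.00 | 457600.00
Σ | 10960.00 |  |  | 657600.00 | 1422640.00
X̄ = 657600.00 / 10960.00 = 60.00 mm
Ȳ = 1422640.00 / 10960.00 = 129.80 mm

X̄ = 60.00 mm, Ȳ = 129.80 mm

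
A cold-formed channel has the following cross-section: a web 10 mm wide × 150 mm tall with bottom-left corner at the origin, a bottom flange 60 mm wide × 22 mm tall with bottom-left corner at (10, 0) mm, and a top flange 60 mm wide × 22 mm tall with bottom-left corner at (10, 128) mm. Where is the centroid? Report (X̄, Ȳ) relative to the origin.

X̄ = 27.32 mm, Ȳ = 75.00 mm

web: A = 10 × 150 = 1500.00, centroid at (5.00, 75.00).
bottom flange: A = 60 × 22 = 1320.00, centroid at (40.00, 11.00).
top flange: A = 60 × 22 = 1320.00, centroid at (40.00, 139.00).
ΣA = 4140.00 mm², ΣAX̄ = 113100.00 mm³, ΣAȲ = 310500.00 mm³.
X̄ = 113100.00/4140.00 = 27.32 mm; Ȳ = 310500.00/4140.00 = 75.00 mm.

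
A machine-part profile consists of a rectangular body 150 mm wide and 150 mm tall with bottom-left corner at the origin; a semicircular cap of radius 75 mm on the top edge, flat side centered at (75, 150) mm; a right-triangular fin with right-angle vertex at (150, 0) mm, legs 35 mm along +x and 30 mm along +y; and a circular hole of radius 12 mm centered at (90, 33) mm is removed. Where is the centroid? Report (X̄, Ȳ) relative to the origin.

X̄ = 76.23 mm, Ȳ = 104.57 mm

rectangular body: A = 150 × 150 = 22500.00, centroid at (75.00, 75.00).
semicircular top: A = ½π·75² = 8835.73, centroid at (75.00, 181.83).
triangular fin: A = ½·35·30 = 525.00, centroid at (161.67, 10.00).
hole: A = −π·12² = -452.39, centroid at (90.00, 33.00).
ΣA = 31408.34 mm²
ΣAX̄ = (22500.00)(75.00) + (8835.73)(75.00) + (525.00)(161.67) + (-452.39)(90.00) = 2394339.66 mm³
ΣAȲ = (22500.00)(75.00) + (8835.73)(181.83) + (525.00)(10.00) + (-452.39)(33.00) = 3284430.55 mm³
X̄ = 2394339.66 / 31408.34 = 76.23 mm
Ȳ = 3284430.55 / 31408.34 = 104.57 mm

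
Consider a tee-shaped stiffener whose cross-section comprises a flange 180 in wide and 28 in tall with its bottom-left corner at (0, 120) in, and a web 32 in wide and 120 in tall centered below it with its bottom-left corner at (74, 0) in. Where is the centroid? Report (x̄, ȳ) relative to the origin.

x̄ = 90.00 in, ȳ = 102.00 in

web: A = 32 × 120 = 3840.00, centroid at (90.00, 60.00).
flange: A = 180 × 28 = 5040.00, centroid at (90.00, 134.00).
ΣA = 8880.00 in², ΣAx̄ = 799200.00 in³, ΣAȳ = 905760.00 in³.
x̄ = 799200.00/8880.00 = 90.00 in; ȳ = 905760.00/8880.00 = 102.00 in.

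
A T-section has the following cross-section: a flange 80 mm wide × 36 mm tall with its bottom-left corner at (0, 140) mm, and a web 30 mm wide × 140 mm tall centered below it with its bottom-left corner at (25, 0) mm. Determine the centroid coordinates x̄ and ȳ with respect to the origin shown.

Part | A | x̄ᵢ | ȳᵢ | A·x̄ᵢ | A·ȳᵢ
web | 4200.00 | 40.00 | 70.00 | 168000.00 | 294000.00
flange | 2880.00 | 40.00 | 158.00 | 115200.00 | 455040.00
Σ | 7080.00 |  |  | 283200.00 | 749040.00
x̄ = 283200.00 / 7080.00 = 40.00 mm
ȳ = 749040.00 / 7080.00 = 105.80 mm

x̄ = 40.00 mm, ȳ = 105.80 mm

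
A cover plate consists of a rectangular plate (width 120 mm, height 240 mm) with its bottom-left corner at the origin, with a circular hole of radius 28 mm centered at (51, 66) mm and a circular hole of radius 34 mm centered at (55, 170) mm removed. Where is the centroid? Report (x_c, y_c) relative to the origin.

x_c = 61.78 mm, y_c = 117.86 mm

plate: A = 120 × 240 = 28800.00, centroid at (60.00, 120.00).
hole 1: A = −π·28² = -2463.01, centroid at (51.00, 66.00).
hole 2: A = −π·34² = -3631.68, centroid at (55.00, 170.00).
ΣA = 22705.31 mm²
ΣAx_c = (28800.00)(60.00) + (-2463.01)(51.00) + (-3631.68)(55.00) = 1402644.10 mm³
ΣAy_c = (28800.00)(120.00) + (-2463.01)(66.00) + (-3631.68)(170.00) = 2676055.64 mm³
x_c = 1402644.10 / 22705.31 = 61.78 mm
y_c = 2676055.64 / 22705.31 = 117.86 mm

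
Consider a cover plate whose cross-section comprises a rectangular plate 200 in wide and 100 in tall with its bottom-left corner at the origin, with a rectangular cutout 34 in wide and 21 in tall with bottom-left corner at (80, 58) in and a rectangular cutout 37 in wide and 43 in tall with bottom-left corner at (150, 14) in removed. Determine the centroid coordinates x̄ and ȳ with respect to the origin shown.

plate: A = 200 × 100 = 20000.00, centroid at (100.00, 50.00).
hole 1: A = −(34 × 21) = -714.00, centroid at (97.00, 68.50).
hole 2: A = −(37 × 43) = -1591.00, centroid at (168.50, 35.50).
ΣA = 17695.00 in², ΣAx̄ = 1662658.50 in³, ΣAȳ = 894610.50 in³.
x̄ = 1662658.50/17695.00 = 93.96 in; ȳ = 894610.50/17695.00 = 50.56 in.

x̄ = 93.96 in, ȳ = 50.56 in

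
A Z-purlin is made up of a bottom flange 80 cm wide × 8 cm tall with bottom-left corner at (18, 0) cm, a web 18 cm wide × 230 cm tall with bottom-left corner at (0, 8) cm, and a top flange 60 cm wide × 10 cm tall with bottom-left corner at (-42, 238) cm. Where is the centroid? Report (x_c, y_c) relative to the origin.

x_c = 12.49 cm, y_c = 122.23 cm

Part | A | x̄ᵢ | ȳᵢ | A·x̄ᵢ | A·ȳᵢ
bottom flange | 640.00 | 58.00 | 4.00 | 37120.00 | 2560.00
web | 4140.00 | 9.00 | 123.00 | 37260.00 | 509220.00
top flange | 600.00 | -12.00 | 243.00 | -7200.00 | 145800.00
Σ | 5380.00 |  |  | 67180.00 | 657580.00
x_c = 67180.00 / 5380.00 = 12.49 cm
y_c = 657580.00 / 5380.00 = 122.23 cm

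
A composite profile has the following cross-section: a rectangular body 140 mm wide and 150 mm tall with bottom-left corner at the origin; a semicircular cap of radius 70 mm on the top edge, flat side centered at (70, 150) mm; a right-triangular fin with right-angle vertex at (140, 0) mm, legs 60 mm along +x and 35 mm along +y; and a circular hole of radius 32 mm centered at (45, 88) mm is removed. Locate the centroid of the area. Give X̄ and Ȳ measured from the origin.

rectangular body: A = 140 × 150 = 21000.00, centroid at (70.00, 75.00).
semicircular top: A = ½π·70² = 7696.90, centroid at (70.00, 179.71).
triangular fin: A = ½·60·35 = 1050.00, centroid at (160.00, 11.67).
hole: A = −π·32² = -3216.99, centroid at (45.00, 88.00).
ΣA = 26529.91 mm²
ΣAX̄ = (21000.00)(70.00) + (7696.90)(70.00) + (1050.00)(160.00) + (-3216.99)(45.00) = 2032018.55 mm³
ΣAȲ = (21000.00)(75.00) + (7696.90)(179.71) + (1050.00)(11.67) + (-3216.99)(88.00) = 2687356.77 mm³
X̄ = 2032018.55 / 26529.91 = 76.59 mm
Ȳ = 2687356.77 / 26529.91 = 101.30 mm

X̄ = 76.59 mm, Ȳ = 101.30 mm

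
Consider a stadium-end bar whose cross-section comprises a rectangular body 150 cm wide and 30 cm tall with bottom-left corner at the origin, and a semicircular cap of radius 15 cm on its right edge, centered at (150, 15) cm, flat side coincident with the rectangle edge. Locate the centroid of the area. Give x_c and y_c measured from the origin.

rectangular body: A = 150 × 30 = 4500.00, centroid at (75.00, 15.00).
semicircular end: A = ½π·15² = 353.43, centroid at (156.37, 15.00).
ΣA = 4853.43 cm², ΣAx_c = 392764.38 cm³, ΣAy_c = 72801.44 cm³.
x_c = 392764.38/4853.43 = 80.93 cm; y_c = 72801.44/4853.43 = 15.00 cm.

x_c = 80.93 cm, y_c = 15.00 cm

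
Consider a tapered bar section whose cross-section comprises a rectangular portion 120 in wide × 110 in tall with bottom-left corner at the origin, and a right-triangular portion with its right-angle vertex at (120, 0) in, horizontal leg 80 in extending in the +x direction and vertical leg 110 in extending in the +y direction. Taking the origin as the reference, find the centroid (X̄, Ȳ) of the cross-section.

X̄ = 81.67 in, Ȳ = 50.42 in

Part | A | x̄ᵢ | ȳᵢ | A·x̄ᵢ | A·ȳᵢ
rectangular portion | 13200.00 | 60.00 | 55.00 | 792000.00 | 726000.00
triangular portion | 4400.00 | 146.67 | 36.67 | 645333.33 | 161333.33
Σ | 17600.00 |  |  | 1437333.33 | 887333.33
X̄ = 1437333.33 / 17600.00 = 81.67 in
Ȳ = 887333.33 / 17600.00 = 50.42 in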